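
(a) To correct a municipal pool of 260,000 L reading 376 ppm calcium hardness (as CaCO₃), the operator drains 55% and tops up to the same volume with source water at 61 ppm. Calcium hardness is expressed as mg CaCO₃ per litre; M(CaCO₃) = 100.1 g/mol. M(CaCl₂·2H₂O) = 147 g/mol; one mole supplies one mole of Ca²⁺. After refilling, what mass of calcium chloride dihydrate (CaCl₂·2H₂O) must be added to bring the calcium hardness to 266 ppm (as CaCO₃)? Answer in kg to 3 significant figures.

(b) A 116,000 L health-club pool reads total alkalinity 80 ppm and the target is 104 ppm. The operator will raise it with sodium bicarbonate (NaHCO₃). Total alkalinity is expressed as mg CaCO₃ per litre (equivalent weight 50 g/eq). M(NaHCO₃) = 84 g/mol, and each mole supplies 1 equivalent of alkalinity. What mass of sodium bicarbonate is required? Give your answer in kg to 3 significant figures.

(a) After draining 55% and refilling: 376 × 0.45 + 61 × 0.55 = 202.75 ppm.
(a) Deficit to target: 266 − 202.75 = 63.25 mg/L.
(a) As CaCO₃: 63.25 mg/L × 260,000 L = 16,440 g; ÷ 100.1 = 164.3 mol Ca²⁺.
(a) Mass: 164.3 × 147 = 24,150 g.

(b) Alkalinity to add: (104 − 80) = 24 mg/L as CaCO₃ × 116,000 L = 2784 g as CaCO₃.
(b) Equivalents: 2784 g ÷ 50 g/eq = 55.68 eq.
(b) NaHCO₃ supplies 1 eq per mole → 55.68 mol.
(b) Mass: 55.68 mol × 84 g/mol = 4677 g.

(a) 24.2 kg; (b) 4.68 kg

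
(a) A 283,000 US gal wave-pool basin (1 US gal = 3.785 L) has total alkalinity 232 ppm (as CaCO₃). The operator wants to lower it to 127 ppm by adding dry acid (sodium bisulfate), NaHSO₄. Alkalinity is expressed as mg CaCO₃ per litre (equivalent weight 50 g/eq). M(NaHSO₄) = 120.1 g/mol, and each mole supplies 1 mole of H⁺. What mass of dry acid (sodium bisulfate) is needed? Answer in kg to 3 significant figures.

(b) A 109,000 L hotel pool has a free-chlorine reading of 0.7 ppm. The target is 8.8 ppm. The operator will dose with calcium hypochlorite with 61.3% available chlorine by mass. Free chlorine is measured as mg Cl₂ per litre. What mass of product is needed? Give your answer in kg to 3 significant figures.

(a) 270 kg; (b) 1.44 kg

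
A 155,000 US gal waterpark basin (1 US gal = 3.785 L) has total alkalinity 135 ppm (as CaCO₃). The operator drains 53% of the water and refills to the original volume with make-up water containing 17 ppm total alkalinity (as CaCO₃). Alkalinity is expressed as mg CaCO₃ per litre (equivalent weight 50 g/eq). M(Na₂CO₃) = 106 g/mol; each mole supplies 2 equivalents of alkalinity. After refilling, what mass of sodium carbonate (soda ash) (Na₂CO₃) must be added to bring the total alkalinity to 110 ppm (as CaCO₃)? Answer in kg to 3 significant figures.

23.3 kg

Volume: 155,000 US gal × 3.785 L/gal = 586,675 L.
After draining 53% and refilling: 135 × 0.47 + 17 × 0.53 = 72.46 ppm.
Deficit to target: 110 − 72.46 = 37.54 mg/L.
As CaCO₃: 37.54 mg/L × 586,675 L = 22,020 g; ÷ 50 g/eq ÷ 2 = 220.2 mol Na₂CO₃.
Mass: 220.2 × 106 = 23,350 g.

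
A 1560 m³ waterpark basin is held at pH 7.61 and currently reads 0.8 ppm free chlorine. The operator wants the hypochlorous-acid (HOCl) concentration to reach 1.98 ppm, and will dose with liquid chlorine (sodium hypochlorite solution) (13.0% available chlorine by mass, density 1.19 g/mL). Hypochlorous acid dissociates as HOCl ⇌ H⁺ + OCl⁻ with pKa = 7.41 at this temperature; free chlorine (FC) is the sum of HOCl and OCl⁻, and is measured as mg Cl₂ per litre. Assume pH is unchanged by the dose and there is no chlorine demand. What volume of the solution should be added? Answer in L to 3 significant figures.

Volume: 1560 m³ = 1,560,000 L.
[OCl⁻]/[HOCl] = 10^(pH − pKa) = 10^(7.61 − 7.41) = 1.585; fraction as HOCl = 1/(1 + 1.585) = 0.3869.
Free chlorine required for 1.98 ppm HOCl: 1.98 / 0.3869 = 5.118 ppm.
FC to add: 5.118 − 0.8 = 4.318 mg/L as Cl₂.
Cl₂ equivalent: 4.318 mg/L × 1,560,000 L = 6736 g.
Product at 13.0% available Cl: 6736 / 0.13 = 51,820 g.
Volume: 51,820 g ÷ 1.19 g/mL = 43,540 mL.

43.5 L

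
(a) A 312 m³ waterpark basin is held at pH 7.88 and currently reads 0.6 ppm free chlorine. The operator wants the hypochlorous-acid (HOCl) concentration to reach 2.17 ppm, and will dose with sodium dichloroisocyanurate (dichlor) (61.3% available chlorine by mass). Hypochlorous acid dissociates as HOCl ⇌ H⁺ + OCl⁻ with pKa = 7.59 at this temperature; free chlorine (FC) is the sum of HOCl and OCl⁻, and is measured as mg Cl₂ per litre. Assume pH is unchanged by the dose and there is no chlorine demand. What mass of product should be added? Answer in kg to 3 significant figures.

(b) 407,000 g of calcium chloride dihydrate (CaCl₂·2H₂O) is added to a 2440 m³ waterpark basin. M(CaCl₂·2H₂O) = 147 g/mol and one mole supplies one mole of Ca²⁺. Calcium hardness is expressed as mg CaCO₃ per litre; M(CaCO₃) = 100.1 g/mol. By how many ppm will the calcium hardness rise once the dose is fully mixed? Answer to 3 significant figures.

(a) 2.95 kg; (b) 114 ppm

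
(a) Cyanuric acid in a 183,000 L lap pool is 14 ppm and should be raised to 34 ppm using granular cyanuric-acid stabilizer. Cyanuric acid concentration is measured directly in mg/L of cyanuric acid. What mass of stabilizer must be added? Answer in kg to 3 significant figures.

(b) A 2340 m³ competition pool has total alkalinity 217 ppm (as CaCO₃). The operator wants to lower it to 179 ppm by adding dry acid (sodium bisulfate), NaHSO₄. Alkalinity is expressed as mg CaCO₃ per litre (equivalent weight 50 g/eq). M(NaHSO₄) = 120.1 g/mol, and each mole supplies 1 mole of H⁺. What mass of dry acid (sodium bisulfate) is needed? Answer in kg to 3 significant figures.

(a) CYA to add: (34 − 14) = 20 mg/L × 183,000 L = 3660 g cyanuric acid.

(b) Volume: 2340 m³ = 2,340,000 L.
(b) Alkalinity to neutralize: (217 − 179) = 38 mg/L as CaCO₃ × 2,340,000 L = 88,920 g as CaCO₃.
(b) Equivalents of H⁺ required: 88,920 ÷ 50 g/eq = 1778 eq = 1778 mol NaHSO₄.
(b) Mass of NaHSO₄: 1778 × 120.1 = 213,600 g.

(a) 3.66 kg; (b) 214 kg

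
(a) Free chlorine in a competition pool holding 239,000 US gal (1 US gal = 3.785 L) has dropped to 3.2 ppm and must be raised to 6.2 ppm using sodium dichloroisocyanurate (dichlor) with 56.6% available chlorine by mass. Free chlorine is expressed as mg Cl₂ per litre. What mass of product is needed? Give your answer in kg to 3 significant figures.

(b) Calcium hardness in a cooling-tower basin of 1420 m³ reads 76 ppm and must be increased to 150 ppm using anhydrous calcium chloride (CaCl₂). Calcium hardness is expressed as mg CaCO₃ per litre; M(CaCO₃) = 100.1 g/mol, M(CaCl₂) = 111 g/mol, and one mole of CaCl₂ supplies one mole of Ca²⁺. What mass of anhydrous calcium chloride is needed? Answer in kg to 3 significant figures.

(a) 4.79 kg; (b) 117 kg

(a) Volume: 239,000 US gal × 3.785 L/gal = 904,615 L.
(a) Chlorine deficit: 6.2 − 3.2 = 3 ppm = 3 mg/L as Cl₂.
(a) Cl₂ equivalent needed: 3 mg/L × 904,615 L = 2,714,000 mg = 2714 g.
(a) Product at 56.6% available chlorine: 2714 / 0.566 = 4795 g.

(b) Volume: 1420 m³ = 1,420,000 L.
(b) Hardness to add: (150 − 76) = 74 mg/L as CaCO₃ × 1,420,000 L = 105,100 g as CaCO₃.
(b) Moles of Ca²⁺ (1 mol Ca²⁺ ≡ 1 mol CaCO₃): 105,100 / 100.1 g/mol = 1050 mol.
(b) Mass of CaCl₂: 1050 × 111 = 116,500 g.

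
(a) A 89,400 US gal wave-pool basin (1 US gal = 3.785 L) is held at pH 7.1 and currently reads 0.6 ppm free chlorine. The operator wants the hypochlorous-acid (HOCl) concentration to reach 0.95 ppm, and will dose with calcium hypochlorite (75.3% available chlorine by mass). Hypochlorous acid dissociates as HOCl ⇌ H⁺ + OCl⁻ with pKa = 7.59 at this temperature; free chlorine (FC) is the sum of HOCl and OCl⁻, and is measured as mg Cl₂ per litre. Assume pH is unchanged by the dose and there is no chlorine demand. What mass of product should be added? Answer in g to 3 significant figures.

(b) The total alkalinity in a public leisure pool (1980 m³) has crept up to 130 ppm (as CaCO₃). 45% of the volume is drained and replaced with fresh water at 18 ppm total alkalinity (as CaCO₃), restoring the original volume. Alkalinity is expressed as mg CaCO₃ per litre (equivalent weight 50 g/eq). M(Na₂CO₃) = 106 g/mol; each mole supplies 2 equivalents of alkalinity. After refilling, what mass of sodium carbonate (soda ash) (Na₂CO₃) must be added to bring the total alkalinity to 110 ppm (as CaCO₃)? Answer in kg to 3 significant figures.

(a) 295 g; (b) 63.8 kg

(a) Volume: 89,400 US gal × 3.785 L/gal = 338,379 L.
(a) [OCl⁻]/[HOCl] = 10^(pH − pKa) = 10^(7.1 − 7.59) = 0.3236; fraction as HOCl = 1/(1 + 0.3236) = 0.7555.
(a) Free chlorine required for 0.95 ppm HOCl: 0.95 / 0.7555 = 1.257 ppm.
(a) FC to add: 1.257 − 0.6 = 0.6574 mg/L as Cl₂.
(a) Cl₂ equivalent: 0.6574 mg/L × 338,379 L = 222.5 g.
(a) Product at 75.3% available Cl: 222.5 / 0.753 = 295.4 g.

(b) Volume: 1980 m³ = 1,980,000 L.
(b) After draining 45% and refilling: 130 × 0.55 + 18 × 0.45 = 79.6 ppm.
(b) Deficit to target: 110 − 79.6 = 30.4 mg/L.
(b) As CaCO₃: 30.4 mg/L × 1,980,000 L = 60,190 g; ÷ 50 g/eq ÷ 2 = 601.9 mol Na₂CO₃.
(b) Mass: 601.9 × 106 = 63,800 g.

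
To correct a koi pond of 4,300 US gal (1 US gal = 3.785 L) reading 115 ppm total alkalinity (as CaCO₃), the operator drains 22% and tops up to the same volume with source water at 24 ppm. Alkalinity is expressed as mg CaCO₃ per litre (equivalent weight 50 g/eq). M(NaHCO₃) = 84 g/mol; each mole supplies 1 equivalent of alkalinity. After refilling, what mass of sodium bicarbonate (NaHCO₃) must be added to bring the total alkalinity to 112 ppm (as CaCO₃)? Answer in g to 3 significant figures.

465 g

Volume: 4,300 US gal × 3.785 L/gal = 16,276 L.
After draining 22% and refilling: 115 × 0.78 + 24 × 0.22 = 94.98 ppm.
Deficit to target: 112 − 94.98 = 17.02 mg/L.
As CaCO₃: 17.02 mg/L × 16,276 L = 277 g; ÷ 50 g/eq ÷ 1 = 5.54 mol NaHCO₃.
Mass: 5.54 × 84 = 465.4 g.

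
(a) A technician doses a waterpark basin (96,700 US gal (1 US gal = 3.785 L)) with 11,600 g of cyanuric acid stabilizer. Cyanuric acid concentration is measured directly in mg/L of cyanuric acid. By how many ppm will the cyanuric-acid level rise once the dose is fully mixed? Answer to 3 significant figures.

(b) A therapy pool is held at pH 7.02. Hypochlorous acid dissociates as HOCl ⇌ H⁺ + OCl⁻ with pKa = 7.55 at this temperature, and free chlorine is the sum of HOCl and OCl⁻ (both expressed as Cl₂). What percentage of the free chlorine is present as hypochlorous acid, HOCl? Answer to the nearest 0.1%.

(a) 31.7 ppm; (b) 77.2%

(a) Volume: 96,700 US gal × 3.785 L/gal = 366,010 L.
(a) Rise: 11,600 g / 366,010 L × 1000 = 31.69 mg/L.

(b) [OCl⁻]/[HOCl] = 10^(pH − pKa) = 10^(7.02 − 7.55) = 10^-0.53 = 0.2951.
(b) Fraction as HOCl = 1 / (1 + 0.2951) = 0.7721.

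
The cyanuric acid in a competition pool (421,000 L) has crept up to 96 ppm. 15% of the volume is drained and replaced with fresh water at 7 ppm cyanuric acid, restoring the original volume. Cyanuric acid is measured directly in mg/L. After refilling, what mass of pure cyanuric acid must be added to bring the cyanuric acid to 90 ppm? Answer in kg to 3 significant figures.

3.09 kg

After draining 15% and refilling: 96 × 0.85 + 7 × 0.15 = 82.65 ppm.
Deficit to target: 90 − 82.65 = 7.35 mg/L.
Mass: 7.35 mg/L × 421,000 L = 3094 g cyanuric acid.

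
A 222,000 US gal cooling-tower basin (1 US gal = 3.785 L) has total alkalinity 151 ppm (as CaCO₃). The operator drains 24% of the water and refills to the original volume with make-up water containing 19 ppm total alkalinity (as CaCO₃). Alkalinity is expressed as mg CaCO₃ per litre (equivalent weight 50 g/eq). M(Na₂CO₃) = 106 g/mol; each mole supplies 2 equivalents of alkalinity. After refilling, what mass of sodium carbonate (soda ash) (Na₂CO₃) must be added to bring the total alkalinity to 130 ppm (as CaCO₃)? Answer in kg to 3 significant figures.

Volume: 222,000 US gal × 3.785 L/gal = 840,270 L.
After draining 24% and refilling: 151 × 0.76 + 19 × 0.24 = 119.32 ppm.
Deficit to target: 130 − 119.32 = 10.68 mg/L.
As CaCO₃: 10.68 mg/L × 840,270 L = 8974 g; ÷ 50 g/eq ÷ 2 = 89.74 mol Na₂CO₃.
Mass: 89.74 × 106 = 9513 g.

9.51 kg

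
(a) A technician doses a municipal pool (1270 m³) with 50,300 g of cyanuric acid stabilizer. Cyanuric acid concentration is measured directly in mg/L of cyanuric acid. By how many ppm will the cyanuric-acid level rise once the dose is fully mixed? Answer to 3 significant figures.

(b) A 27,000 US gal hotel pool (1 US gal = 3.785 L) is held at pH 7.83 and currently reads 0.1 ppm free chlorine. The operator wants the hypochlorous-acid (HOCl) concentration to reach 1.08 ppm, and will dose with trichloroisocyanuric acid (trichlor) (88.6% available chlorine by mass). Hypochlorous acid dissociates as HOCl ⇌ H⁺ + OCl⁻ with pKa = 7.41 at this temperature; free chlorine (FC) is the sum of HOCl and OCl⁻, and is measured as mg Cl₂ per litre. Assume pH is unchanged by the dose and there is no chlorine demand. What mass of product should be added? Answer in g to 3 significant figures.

(a) 39.6 ppm; (b) 441 g

(a) Volume: 1270 m³ = 1,270,000 L.
(a) Rise: 50,300 g / 1,270,000 L × 1000 = 39.61 mg/L.

(b) Volume: 27,000 US gal × 3.785 L/gal = 102,195 L.
(b) [OCl⁻]/[HOCl] = 10^(pH − pKa) = 10^(7.83 − 7.41) = 2.63; fraction as HOCl = 1/(1 + 2.63) = 0.2755.
(b) Free chlorine required for 1.08 ppm HOCl: 1.08 / 0.2755 = 3.921 ppm.
(b) FC to add: 3.921 − 0.1 = 3.821 mg/L as Cl₂.
(b) Cl₂ equivalent: 3.821 mg/L × 102,195 L = 390.5 g.
(b) Product at 88.6% available Cl: 390.5 / 0.886 = 440.7 g.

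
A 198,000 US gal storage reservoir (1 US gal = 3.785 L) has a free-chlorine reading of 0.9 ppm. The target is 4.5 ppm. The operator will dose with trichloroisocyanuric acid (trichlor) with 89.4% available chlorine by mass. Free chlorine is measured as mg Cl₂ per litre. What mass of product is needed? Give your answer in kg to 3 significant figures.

3.02 kg

Volume: 198,000 US gal × 3.785 L/gal = 749,430 L.
Chlorine deficit: 4.5 − 0.9 = 3.6 ppm = 3.6 mg/L as Cl₂.
Cl₂ equivalent needed: 3.6 mg/L × 749,430 L = 2,698,000 mg = 2698 g.
Product at 89.4% available chlorine: 2698 / 0.894 = 3018 g.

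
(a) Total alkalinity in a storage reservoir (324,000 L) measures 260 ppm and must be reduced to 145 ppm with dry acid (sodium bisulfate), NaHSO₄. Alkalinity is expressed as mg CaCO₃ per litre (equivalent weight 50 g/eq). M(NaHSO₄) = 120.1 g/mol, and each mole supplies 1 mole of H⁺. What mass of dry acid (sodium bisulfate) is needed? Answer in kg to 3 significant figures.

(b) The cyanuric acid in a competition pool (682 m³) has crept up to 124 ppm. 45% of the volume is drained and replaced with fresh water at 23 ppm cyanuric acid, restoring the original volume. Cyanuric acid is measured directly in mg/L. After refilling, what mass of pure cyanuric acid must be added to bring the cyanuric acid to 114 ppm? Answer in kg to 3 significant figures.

(a) 89.5 kg; (b) 24.2 kg

(a) Alkalinity to neutralize: (260 − 145) = 115 mg/L as CaCO₃ × 324,000 L = 37,260 g as CaCO₃.
(a) Equivalents of H⁺ required: 37,260 ÷ 50 g/eq = 745.2 eq = 745.2 mol NaHSO₄.
(a) Mass of NaHSO₄: 745.2 × 120.1 = 89,500 g.

(b) Volume: 682 m³ = 682,000 L.
(b) After draining 45% and refilling: 124 × 0.55 + 23 × 0.45 = 78.55 ppm.
(b) Deficit to target: 114 − 78.55 = 35.45 mg/L.
(b) Mass: 35.45 mg/L × 682,000 L = 24,180 g cyanuric acid.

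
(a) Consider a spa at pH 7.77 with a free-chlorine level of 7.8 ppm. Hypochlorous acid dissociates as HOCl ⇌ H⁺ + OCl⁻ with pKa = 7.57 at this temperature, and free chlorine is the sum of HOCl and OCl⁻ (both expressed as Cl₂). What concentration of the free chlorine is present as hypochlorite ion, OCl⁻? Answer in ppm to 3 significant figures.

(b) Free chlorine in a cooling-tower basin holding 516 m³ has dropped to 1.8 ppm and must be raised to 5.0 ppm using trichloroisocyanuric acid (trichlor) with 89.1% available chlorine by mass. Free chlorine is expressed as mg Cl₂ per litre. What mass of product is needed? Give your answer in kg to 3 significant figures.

(a) 4.78 ppm; (b) 1.85 kg

(a) [OCl⁻]/[HOCl] = 10^(pH − pKa) = 10^(7.77 − 7.57) = 10^0.20 = 1.585.
(a) Fraction as HOCl = 1 / (1 + 1.585) = 0.3869.
(a) OCl⁻ = (1 − 0.3869) × 7.8 ppm = 4.782 ppm.

(b) Volume: 516 m³ = 516,000 L.
(b) Chlorine deficit: 5.0 − 1.8 = 3.2 ppm = 3.2 mg/L as Cl₂.
(b) Cl₂ equivalent needed: 3.2 mg/L × 516,000 L = 1,651,000 mg = 1651 g.
(b) Product at 89.1% available chlorine: 1651 / 0.891 = 1853 g.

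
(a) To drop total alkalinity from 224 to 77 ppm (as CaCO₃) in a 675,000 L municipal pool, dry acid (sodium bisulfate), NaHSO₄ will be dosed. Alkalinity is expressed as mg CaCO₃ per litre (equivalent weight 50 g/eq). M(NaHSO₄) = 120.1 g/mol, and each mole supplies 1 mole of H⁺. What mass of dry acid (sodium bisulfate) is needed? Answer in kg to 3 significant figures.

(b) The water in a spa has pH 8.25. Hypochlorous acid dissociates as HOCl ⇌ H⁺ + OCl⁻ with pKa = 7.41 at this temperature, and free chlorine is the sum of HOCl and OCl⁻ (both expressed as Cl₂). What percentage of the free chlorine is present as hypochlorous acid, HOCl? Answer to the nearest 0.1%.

(a) 238 kg; (b) 12.6%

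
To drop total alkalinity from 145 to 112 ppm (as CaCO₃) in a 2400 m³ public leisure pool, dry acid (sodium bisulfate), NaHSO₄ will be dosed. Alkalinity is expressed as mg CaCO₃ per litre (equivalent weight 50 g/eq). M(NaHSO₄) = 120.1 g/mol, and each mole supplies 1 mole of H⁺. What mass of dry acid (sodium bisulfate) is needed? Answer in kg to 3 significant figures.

190 kg

Volume: 2400 m³ = 2,400,000 L.
Alkalinity to neutralize: (145 − 112) = 33 mg/L as CaCO₃ × 2,400,000 L = 79,200 g as CaCO₃.
Equivalents of H⁺ required: 79,200 ÷ 50 g/eq = 1584 eq = 1584 mol NaHSO₄.
Mass of NaHSO₄: 1584 × 120.1 = 190,200 g.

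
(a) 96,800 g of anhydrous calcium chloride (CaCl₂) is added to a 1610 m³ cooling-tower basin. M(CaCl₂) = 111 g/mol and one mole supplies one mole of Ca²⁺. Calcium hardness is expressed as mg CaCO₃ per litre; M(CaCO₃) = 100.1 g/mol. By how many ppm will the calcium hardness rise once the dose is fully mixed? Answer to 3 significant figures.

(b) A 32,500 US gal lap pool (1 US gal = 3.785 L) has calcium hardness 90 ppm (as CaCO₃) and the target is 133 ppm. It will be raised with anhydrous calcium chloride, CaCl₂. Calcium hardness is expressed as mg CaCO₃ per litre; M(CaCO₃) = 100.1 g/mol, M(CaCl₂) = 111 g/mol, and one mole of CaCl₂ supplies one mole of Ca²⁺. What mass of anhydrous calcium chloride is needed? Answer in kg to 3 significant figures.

(a) 54.2 ppm; (b) 5.87 kg

(a) Volume: 1610 m³ = 1,610,000 L.
(a) Moles of Ca²⁺: 96,800 g ÷ 111 g/mol = 872.1 mol.
(a) As CaCO₃: 872.1 mol × 100.1 g/mol = 87,290 g.
(a) Rise: 87,290 g / 1,610,000 L × 1000 = 54.22 mg/L.

(b) Volume: 32,500 US gal × 3.785 L/gal = 123,012 L.
(b) Hardness to add: (133 − 90) = 43 mg/L as CaCO₃ × 123,012 L = 5290 g as CaCO₃.
(b) Moles of Ca²⁺ (1 mol Ca²⁺ ≡ 1 mol CaCO₃): 5290 / 100.1 g/mol = 52.84 mol.
(b) Mass of CaCl₂: 52.84 × 111 = 5866 g.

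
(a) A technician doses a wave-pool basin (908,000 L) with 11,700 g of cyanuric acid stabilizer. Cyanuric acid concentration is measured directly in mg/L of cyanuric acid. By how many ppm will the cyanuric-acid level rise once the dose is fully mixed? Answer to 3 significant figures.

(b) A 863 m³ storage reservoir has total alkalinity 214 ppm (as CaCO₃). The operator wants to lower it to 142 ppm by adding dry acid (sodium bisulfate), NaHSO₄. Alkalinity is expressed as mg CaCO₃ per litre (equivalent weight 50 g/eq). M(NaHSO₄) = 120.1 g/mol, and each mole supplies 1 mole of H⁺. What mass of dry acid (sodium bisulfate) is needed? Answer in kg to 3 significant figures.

(a) 12.9 ppm; (b) 149 kg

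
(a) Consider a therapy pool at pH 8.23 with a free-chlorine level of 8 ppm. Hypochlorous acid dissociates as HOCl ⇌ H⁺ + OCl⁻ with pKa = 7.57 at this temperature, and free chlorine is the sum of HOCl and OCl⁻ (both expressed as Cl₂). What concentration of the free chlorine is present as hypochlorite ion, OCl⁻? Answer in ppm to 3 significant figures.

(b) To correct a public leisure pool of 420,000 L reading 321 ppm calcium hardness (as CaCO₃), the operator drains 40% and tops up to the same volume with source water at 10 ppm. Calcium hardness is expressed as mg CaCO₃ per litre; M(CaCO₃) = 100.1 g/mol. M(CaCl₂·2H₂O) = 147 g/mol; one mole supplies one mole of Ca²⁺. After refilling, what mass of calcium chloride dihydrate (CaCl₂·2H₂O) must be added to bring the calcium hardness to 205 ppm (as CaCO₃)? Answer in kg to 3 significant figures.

(a) [OCl⁻]/[HOCl] = 10^(pH − pKa) = 10^(8.23 − 7.57) = 10^0.66 = 4.571.
(a) Fraction as HOCl = 1 / (1 + 4.571) = 0.1795.
(a) OCl⁻ = (1 − 0.1795) × 8 ppm = 6.564 ppm.

(b) After draining 40% and refilling: 321 × 0.60 + 10 × 0.40 = 196.6 ppm.
(b) Deficit to target: 205 − 196.6 = 8.4 mg/L.
(b) As CaCO₃: 8.4 mg/L × 420,000 L = 3528 g; ÷ 100.1 = 35.24 mol Ca²⁺.
(b) Mass: 35.24 × 147 = 5181 g.

(a) 6.56 ppm; (b) 5.18 kg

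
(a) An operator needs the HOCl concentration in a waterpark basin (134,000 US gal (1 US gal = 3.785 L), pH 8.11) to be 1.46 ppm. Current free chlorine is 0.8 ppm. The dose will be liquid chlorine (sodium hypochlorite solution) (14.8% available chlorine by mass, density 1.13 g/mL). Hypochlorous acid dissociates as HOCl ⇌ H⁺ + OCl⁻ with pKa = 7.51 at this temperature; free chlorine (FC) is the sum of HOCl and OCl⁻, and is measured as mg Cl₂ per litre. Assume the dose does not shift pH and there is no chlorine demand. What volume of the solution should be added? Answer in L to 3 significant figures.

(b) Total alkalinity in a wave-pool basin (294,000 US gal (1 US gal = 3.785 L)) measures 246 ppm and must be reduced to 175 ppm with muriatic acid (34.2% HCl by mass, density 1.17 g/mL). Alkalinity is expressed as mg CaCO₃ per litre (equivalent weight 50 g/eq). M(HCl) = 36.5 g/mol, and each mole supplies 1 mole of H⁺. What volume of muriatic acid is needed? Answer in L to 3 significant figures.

(a) 19.6 L; (b) 144 L

(a) Volume: 134,000 US gal × 3.785 L/gal = 507,190 L.
(a) [OCl⁻]/[HOCl] = 10^(pH − pKa) = 10^(8.11 − 7.51) = 3.981; fraction as HOCl = 1/(1 + 3.981) = 0.2008.
(a) Free chlorine required for 1.46 ppm HOCl: 1.46 / 0.2008 = 7.272 ppm.
(a) FC to add: 7.272 − 0.8 = 6.472 mg/L as Cl₂.
(a) Cl₂ equivalent: 6.472 mg/L × 507,190 L = 3283 g.
(a) Product at 14.8% available Cl: 3283 / 0.148 = 22,180 g.
(a) Volume: 22,180 g ÷ 1.13 g/mL = 19,630 mL.

(b) Volume: 294,000 US gal × 3.785 L/gal = 1,112,790 L.
(b) Alkalinity to neutralize: (246 − 175) = 71 mg/L as CaCO₃ × 1,112,790 L = 79,010 g as CaCO₃.
(b) Equivalents of H⁺ required: 79,010 ÷ 50 g/eq = 1580 eq = 1580 mol HCl.
(b) Mass of HCl: 1580 × 36.5 = 57,680 g.
(b) Mass of 34.2% solution: 57,680 / 0.342 = 168,600 g.
(b) Volume: 168,600 g ÷ 1.17 g/mL = 144,100 mL.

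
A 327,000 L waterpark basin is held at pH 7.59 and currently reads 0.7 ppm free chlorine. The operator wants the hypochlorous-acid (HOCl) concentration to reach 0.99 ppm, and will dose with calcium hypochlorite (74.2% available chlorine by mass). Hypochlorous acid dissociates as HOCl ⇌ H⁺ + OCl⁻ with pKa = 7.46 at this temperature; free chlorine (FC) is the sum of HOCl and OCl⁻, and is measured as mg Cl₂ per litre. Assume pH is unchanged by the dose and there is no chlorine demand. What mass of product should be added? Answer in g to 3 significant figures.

716 g

[OCl⁻]/[HOCl] = 10^(pH − pKa) = 10^(7.59 − 7.46) = 1.349; fraction as HOCl = 1/(1 + 1.349) = 0.4257.
Free chlorine required for 0.99 ppm HOCl: 0.99 / 0.4257 = 2.325 ppm.
FC to add: 2.325 − 0.7 = 1.625 mg/L as Cl₂.
Cl₂ equivalent: 1.625 mg/L × 327,000 L = 531.5 g.
Product at 74.2% available Cl: 531.5 / 0.742 = 716.3 g.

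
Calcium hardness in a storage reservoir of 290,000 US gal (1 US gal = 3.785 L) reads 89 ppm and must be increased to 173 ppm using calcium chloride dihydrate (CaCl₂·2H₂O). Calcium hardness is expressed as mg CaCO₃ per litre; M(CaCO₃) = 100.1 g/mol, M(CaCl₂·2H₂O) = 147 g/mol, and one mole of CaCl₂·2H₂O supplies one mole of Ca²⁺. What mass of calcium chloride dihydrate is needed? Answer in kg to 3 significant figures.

Volume: 290,000 US gal × 3.785 L/gal = 1,097,650 L.
Hardness to add: (173 − 89) = 84 mg/L as CaCO₃ × 1,097,650 L = 92,200 g as CaCO₃.
Moles of Ca²⁺ (1 mol Ca²⁺ ≡ 1 mol CaCO₃): 92,200 / 100.1 g/mol = 921.1 mol.
Mass of CaCl₂·2H₂O: 921.1 × 147 = 135,400 g.

135 kg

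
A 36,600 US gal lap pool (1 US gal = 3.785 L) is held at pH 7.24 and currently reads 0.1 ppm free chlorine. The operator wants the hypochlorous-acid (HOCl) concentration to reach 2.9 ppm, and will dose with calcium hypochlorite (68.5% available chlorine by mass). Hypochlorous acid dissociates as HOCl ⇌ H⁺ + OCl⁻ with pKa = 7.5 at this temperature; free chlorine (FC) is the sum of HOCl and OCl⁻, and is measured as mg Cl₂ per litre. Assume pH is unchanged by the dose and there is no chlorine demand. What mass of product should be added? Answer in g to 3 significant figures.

889 g

Volume: 36,600 US gal × 3.785 L/gal = 138,531 L.
[OCl⁻]/[HOCl] = 10^(pH − pKa) = 10^(7.24 − 7.5) = 0.5495; fraction as HOCl = 1/(1 + 0.5495) = 0.6454.
Free chlorine required for 2.9 ppm HOCl: 2.9 / 0.6454 = 4.494 ppm.
FC to add: 4.494 − 0.1 = 4.394 mg/L as Cl₂.
Cl₂ equivalent: 4.394 mg/L × 138,531 L = 608.7 g.
Product at 68.5% available Cl: 608.7 / 0.685 = 888.6 g.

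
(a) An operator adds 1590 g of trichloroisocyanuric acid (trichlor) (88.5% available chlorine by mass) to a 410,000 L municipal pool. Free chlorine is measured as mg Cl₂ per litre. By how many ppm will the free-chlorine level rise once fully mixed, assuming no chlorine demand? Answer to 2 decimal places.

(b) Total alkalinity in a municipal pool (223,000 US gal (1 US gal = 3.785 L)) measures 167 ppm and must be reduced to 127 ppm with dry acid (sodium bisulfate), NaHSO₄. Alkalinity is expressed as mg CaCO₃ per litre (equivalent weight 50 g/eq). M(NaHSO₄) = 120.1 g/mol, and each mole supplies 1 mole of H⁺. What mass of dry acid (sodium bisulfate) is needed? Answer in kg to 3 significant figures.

(a) Available chlorine delivered: 1590 g × 0.885 = 1407 g as Cl₂.
(a) Concentration rise: 1407 g / 410,000 L = 3.432 mg/L = 3.43 ppm.

(b) Volume: 223,000 US gal × 3.785 L/gal = 844,055 L.
(b) Alkalinity to neutralize: (167 − 127) = 40 mg/L as CaCO₃ × 844,055 L = 33,760 g as CaCO₃.
(b) Equivalents of H⁺ required: 33,760 ÷ 50 g/eq = 675.2 eq = 675.2 mol NaHSO₄.
(b) Mass of NaHSO₄: 675.2 × 120.1 = 81,100 g.

(a) 3.43 ppm; (b) 81.1 kg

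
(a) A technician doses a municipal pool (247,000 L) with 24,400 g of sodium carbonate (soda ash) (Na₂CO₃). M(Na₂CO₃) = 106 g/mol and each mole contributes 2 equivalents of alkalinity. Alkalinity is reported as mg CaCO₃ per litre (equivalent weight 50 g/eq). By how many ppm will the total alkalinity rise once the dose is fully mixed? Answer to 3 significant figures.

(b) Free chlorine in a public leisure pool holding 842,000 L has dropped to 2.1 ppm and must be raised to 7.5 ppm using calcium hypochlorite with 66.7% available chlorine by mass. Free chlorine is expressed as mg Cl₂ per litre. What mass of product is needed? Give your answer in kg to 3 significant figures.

(a) 93.2 ppm; (b) 6.82 kg

(a) Moles of Na₂CO₃: 24,400 g ÷ 106 g/mol = 230.2 mol → 460.4 eq of alkalinity.
(a) As CaCO₃: 460.4 eq × 50 g/eq = 23,020 g.
(a) Rise: 23,020 g / 247,000 L × 1000 = 93.19 mg/L.

(b) Chlorine deficit: 7.5 − 2.1 = 5.4 ppm = 5.4 mg/L as Cl₂.
(b) Cl₂ equivalent needed: 5.4 mg/L × 842,000 L = 4,547,000 mg = 4547 g.
(b) Product at 66.7% available chlorine: 4547 / 0.667 = 6817 g.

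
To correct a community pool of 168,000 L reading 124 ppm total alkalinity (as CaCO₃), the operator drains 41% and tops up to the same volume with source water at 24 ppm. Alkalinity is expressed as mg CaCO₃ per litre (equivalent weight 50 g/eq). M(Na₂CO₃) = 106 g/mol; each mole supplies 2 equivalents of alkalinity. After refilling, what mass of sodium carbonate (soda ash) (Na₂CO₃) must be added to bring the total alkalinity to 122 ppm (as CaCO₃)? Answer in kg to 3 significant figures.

6.95 kg

After draining 41% and refilling: 124 × 0.59 + 24 × 0.41 = 83 ppm.
Deficit to target: 122 − 83 = 39 mg/L.
As CaCO₃: 39 mg/L × 168,000 L = 6552 g; ÷ 50 g/eq ÷ 2 = 65.52 mol Na₂CO₃.
Mass: 65.52 × 106 = 6945 g.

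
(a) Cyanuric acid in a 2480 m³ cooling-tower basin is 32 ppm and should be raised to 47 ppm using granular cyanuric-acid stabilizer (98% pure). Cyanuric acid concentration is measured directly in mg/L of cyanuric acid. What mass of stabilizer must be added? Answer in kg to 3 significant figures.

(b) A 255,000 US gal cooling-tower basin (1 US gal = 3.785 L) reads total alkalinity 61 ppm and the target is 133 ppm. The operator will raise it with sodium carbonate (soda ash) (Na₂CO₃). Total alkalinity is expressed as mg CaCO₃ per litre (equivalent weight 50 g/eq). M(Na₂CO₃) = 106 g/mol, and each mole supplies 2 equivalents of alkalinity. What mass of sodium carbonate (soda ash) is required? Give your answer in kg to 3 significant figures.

(a) Volume: 2480 m³ = 2,480,000 L.
(a) CYA to add: (47 − 32) = 15 mg/L × 2,480,000 L = 37,200 g cyanuric acid.
(a) At 98% purity: 37,200 / 0.98 = 37,960 g product.

(b) Volume: 255,000 US gal × 3.785 L/gal = 965,175 L.
(b) Alkalinity to add: (133 − 61) = 72 mg/L as CaCO₃ × 965,175 L = 69,490 g as CaCO₃.
(b) Equivalents: 69,490 g ÷ 50 g/eq = 1390 eq.
(b) Each mole of Na₂CO₃ supplies 2 eq, so 1390 / 2 = 694.9 mol.
(b) Mass: 694.9 mol × 106 g/mol = 73,660 g.

(a) 38.0 kg; (b) 73.7 kg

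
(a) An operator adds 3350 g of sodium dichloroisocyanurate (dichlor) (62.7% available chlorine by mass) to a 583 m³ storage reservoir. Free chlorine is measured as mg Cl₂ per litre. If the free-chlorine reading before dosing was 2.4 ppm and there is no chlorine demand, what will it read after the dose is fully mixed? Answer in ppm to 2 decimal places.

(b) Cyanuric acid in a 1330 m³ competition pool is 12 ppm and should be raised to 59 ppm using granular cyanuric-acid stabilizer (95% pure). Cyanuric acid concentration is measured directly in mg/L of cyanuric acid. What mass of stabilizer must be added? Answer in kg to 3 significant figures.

(a) Volume: 583 m³ = 583,000 L.
(a) Available chlorine delivered: 3350 g × 0.627 = 2100 g as Cl₂.
(a) Concentration rise: 2100 g / 583,000 L = 3.603 mg/L = 3.60 ppm.
(a) Final FC: 2.4 + 3.60 = 6.00 ppm.

(b) Volume: 1330 m³ = 1,330,000 L.
(b) CYA to add: (59 − 12) = 47 mg/L × 1,330,000 L = 62,510 g cyanuric acid.
(b) At 95% purity: 62,510 / 0.95 = 65,800 g product.

(a) 6.00 ppm; (b) 65.8 kg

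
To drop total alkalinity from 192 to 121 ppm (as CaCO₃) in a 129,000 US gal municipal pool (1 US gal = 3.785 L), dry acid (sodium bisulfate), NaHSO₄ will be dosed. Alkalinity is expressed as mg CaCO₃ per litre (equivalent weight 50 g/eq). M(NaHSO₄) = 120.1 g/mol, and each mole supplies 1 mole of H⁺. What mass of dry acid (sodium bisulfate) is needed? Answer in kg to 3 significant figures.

83.3 kg

Volume: 129,000 US gal × 3.785 L/gal = 488,265 L.
Alkalinity to neutralize: (192 − 121) = 71 mg/L as CaCO₃ × 488,265 L = 34,670 g as CaCO₃.
Equivalents of H⁺ required: 34,670 ÷ 50 g/eq = 693.3 eq = 693.3 mol NaHSO₄.
Mass of NaHSO₄: 693.3 × 120.1 = 83,270 g.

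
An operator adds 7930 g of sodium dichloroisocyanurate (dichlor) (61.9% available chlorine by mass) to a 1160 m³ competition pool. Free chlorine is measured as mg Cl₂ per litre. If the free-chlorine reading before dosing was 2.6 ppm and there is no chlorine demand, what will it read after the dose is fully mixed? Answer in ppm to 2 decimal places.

Volume: 1160 m³ = 1,160,000 L.
Available chlorine delivered: 7930 g × 0.619 = 4909 g as Cl₂.
Concentration rise: 4909 g / 1,160,000 L = 4.232 mg/L = 4.23 ppm.
Final FC: 2.6 + 4.23 = 6.83 ppm.

6.83 ppm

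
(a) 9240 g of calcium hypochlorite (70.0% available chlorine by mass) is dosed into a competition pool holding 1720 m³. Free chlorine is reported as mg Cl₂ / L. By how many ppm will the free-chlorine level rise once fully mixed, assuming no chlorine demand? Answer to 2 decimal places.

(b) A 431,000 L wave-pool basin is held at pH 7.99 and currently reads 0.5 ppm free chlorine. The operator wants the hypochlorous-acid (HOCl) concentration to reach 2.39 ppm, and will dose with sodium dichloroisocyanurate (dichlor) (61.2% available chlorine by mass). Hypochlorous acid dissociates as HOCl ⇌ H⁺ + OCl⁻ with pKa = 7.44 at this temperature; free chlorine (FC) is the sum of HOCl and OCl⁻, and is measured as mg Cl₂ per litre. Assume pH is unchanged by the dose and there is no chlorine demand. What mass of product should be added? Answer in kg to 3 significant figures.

(a) 3.76 ppm; (b) 7.30 kg

(a) Volume: 1720 m³ = 1,720,000 L.
(a) Available chlorine delivered: 9240 g × 0.7 = 6468 g as Cl₂.
(a) Concentration rise: 6468 g / 1,720,000 L = 3.76 mg/L = 3.76 ppm.

(b) [OCl⁻]/[HOCl] = 10^(pH − pKa) = 10^(7.99 − 7.44) = 3.548; fraction as HOCl = 1/(1 + 3.548) = 0.2199.
(b) Free chlorine required for 2.39 ppm HOCl: 2.39 / 0.2199 = 10.87 ppm.
(b) FC to add: 10.87 − 0.5 = 10.37 mg/L as Cl₂.
(b) Cl₂ equivalent: 10.37 mg/L × 431,000 L = 4469 g.
(b) Product at 61.2% available Cl: 4469 / 0.612 = 7303 g.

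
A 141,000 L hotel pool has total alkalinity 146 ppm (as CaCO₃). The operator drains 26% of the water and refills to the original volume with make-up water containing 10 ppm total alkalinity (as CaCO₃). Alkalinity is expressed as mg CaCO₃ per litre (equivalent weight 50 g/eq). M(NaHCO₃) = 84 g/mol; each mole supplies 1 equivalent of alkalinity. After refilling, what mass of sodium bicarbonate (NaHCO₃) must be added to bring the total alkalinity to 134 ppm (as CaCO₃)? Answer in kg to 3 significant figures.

5.53 kg

After draining 26% and refilling: 146 × 0.74 + 10 × 0.26 = 110.64 ppm.
Deficit to target: 134 − 110.64 = 23.36 mg/L.
As CaCO₃: 23.36 mg/L × 141,000 L = 3294 g; ÷ 50 g/eq ÷ 1 = 65.88 mol NaHCO₃.
Mass: 65.88 × 84 = 5534 g.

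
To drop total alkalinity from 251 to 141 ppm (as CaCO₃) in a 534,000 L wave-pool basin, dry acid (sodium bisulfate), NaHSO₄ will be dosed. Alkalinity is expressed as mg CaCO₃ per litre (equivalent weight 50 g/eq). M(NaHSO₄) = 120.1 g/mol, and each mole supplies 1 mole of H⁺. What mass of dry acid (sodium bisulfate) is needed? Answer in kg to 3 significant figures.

141 kg

Alkalinity to neutralize: (251 − 141) = 110 mg/L as CaCO₃ × 534,000 L = 58,740 g as CaCO₃.
Equivalents of H⁺ required: 58,740 ÷ 50 g/eq = 1175 eq = 1175 mol NaHSO₄.
Mass of NaHSO₄: 1175 × 120.1 = 141,100 g.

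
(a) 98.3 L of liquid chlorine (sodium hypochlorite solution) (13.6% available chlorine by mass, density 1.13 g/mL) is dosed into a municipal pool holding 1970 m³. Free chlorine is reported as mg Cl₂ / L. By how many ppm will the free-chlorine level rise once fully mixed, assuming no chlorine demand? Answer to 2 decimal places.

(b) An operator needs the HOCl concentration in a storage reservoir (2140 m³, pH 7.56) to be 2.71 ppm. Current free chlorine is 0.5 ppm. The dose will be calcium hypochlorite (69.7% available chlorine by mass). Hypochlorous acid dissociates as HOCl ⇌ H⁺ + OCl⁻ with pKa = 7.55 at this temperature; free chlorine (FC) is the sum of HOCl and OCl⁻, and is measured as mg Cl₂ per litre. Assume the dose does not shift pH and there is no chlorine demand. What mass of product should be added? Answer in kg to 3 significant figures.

(a) 7.67 ppm; (b) 15.3 kg

(a) Volume: 1970 m³ = 1,970,000 L.
(a) Mass of solution: 98.3 L × 1000 mL/L × 1.13 g/mL = 111,100 g.
(a) Available chlorine delivered: 111,100 g × 0.136 = 15,110 g as Cl₂.
(a) Concentration rise: 15,110 g / 1,970,000 L = 7.668 mg/L = 7.67 ppm.

(b) Volume: 2140 m³ = 2,140,000 L.
(b) [OCl⁻]/[HOCl] = 10^(pH − pKa) = 10^(7.56 − 7.55) = 1.023; fraction as HOCl = 1/(1 + 1.023) = 0.4942.
(b) Free chlorine required for 2.71 ppm HOCl: 2.71 / 0.4942 = 5.483 ppm.
(b) FC to add: 5.483 − 0.5 = 4.983 mg/L as Cl₂.
(b) Cl₂ equivalent: 4.983 mg/L × 2,140,000 L = 10,660 g.
(b) Product at 69.7% available Cl: 10,660 / 0.697 = 15,300 g.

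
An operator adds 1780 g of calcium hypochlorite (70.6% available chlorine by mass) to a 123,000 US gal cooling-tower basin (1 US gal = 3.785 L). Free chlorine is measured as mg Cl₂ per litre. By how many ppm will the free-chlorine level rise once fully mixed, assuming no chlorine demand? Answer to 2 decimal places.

Volume: 123,000 US gal × 3.785 L/gal = 465,555 L.
Available chlorine delivered: 1780 g × 0.706 = 1257 g as Cl₂.
Concentration rise: 1257 g / 465,555 L = 2.699 mg/L = 2.70 ppm.

2.70 ppm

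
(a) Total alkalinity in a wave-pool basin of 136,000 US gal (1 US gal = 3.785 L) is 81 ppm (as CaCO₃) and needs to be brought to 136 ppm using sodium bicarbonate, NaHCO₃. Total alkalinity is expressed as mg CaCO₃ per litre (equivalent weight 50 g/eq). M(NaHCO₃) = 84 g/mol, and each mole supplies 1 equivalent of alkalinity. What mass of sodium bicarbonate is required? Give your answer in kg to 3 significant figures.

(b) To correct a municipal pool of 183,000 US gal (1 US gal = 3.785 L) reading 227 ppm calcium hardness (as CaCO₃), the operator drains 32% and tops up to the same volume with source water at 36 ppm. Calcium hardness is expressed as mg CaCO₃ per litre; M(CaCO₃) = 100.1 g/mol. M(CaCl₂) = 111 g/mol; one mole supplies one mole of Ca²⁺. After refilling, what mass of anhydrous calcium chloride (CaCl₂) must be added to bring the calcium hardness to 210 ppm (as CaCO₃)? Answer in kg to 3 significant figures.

(a) Volume: 136,000 US gal × 3.785 L/gal = 514,760 L.
(a) Alkalinity to add: (136 − 81) = 55 mg/L as CaCO₃ × 514,760 L = 28,310 g as CaCO₃.
(a) Equivalents: 28,310 g ÷ 50 g/eq = 566.2 eq.
(a) NaHCO₃ supplies 1 eq per mole → 566.2 mol.
(a) Mass: 566.2 mol × 84 g/mol = 47,560 g.

(b) Volume: 183,000 US gal × 3.785 L/gal = 692,655 L.
(b) After draining 32% and refilling: 227 × 0.68 + 36 × 0.32 = 165.88 ppm.
(b) Deficit to target: 210 − 165.88 = 44.12 mg/L.
(b) As CaCO₃: 44.12 mg/L × 692,655 L = 30,560 g; ÷ 100.1 = 305.3 mol Ca²⁺.
(b) Mass: 305.3 × 111 = 33,890 g.

(a) 47.6 kg; (b) 33.9 kg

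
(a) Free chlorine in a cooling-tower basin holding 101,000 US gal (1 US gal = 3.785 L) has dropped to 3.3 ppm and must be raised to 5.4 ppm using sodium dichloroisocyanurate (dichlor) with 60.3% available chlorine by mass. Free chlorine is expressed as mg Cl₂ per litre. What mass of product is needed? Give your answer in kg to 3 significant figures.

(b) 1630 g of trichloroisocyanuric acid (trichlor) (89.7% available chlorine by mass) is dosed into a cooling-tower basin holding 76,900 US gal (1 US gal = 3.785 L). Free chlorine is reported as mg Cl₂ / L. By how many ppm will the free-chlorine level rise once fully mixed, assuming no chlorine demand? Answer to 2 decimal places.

(a) 1.33 kg; (b) 5.02 ppm

(a) Volume: 101,000 US gal × 3.785 L/gal = 382,285 L.
(a) Chlorine deficit: 5.4 − 3.3 = 2.1 ppm = 2.1 mg/L as Cl₂.
(a) Cl₂ equivalent needed: 2.1 mg/L × 382,285 L = 802,800 mg = 802.8 g.
(a) Product at 60.3% available chlorine: 802.8 / 0.603 = 1331 g.

(b) Volume: 76,900 US gal × 3.785 L/gal = 291,066 L.
(b) Available chlorine delivered: 1630 g × 0.897 = 1462 g as Cl₂.
(b) Concentration rise: 1462 g / 291,066 L = 5.023 mg/L = 5.02 ppm.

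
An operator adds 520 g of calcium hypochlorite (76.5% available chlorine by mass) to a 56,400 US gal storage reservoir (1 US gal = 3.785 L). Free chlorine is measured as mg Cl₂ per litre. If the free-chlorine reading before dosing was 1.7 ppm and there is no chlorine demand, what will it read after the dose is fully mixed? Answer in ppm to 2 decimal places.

3.56 ppm

Volume: 56,400 US gal × 3.785 L/gal = 213,474 L.
Available chlorine delivered: 520 g × 0.765 = 397.8 g as Cl₂.
Concentration rise: 397.8 g / 213,474 L = 1.863 mg/L = 1.86 ppm.
Final FC: 1.7 + 1.86 = 3.56 ppm.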